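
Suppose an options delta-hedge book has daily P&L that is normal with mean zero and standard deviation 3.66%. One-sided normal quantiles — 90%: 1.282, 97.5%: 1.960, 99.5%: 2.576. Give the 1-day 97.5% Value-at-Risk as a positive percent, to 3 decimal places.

VaR = z·σ = 1.960 × 3.66% = 7.174%.

7.174%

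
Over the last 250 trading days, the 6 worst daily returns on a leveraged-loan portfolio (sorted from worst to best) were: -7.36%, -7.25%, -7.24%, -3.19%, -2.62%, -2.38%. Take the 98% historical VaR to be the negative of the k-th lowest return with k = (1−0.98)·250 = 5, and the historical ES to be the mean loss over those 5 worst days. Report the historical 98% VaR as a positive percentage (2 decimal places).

2.62%

k = 5; the 5th lowest return is -2.62%, so VaR = 2.62%.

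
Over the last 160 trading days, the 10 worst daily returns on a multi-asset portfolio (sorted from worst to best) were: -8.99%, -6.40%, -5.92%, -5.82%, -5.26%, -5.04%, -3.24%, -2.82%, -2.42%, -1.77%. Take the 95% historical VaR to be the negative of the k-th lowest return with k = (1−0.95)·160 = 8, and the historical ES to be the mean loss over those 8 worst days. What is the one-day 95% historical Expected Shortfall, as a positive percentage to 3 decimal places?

The 8 worst returns sum to -43.49%.
ES = −(-43.49%) / 8 = 5.43625% ≈ 5.436%.

5.436%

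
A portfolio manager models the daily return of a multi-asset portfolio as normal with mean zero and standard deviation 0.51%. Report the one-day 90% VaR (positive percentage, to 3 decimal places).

0.654%

At 90% one-sided, z = 1.282.
VaR = z·σ = 1.282 × 0.51% = 0.654%.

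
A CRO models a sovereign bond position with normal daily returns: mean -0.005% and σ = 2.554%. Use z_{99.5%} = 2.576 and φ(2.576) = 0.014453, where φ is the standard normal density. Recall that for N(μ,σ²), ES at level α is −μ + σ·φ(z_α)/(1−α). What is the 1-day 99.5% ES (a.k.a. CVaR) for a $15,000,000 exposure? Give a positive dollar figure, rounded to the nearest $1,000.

$1,108,000

Tail multiplier: φ(z)/(1−α) = 0.014453 / 0.005 = 2.891.
ES = −(-0.005%) + 2.554% × 2.891 = 7.389%.
On $15,000,000: 0.07389 × $15,000,000 = $1,108,350.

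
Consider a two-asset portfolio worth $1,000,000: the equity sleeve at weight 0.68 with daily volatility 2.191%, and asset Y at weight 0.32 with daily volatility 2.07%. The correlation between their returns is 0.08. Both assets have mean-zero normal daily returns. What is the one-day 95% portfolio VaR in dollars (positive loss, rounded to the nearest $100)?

σ_p² = 0.68²·2.191² + 0.32²·2.07² + 2·0.08·0.68·0.32·2.191·2.07 = 2.8164 (%²).
σ_p = √2.8164 = 1.678%.
At 95%, z = 1.645.
VaR = 1.645 × 1.678% = 2.760%; on $1,000,000 that is $27,600.

$27,600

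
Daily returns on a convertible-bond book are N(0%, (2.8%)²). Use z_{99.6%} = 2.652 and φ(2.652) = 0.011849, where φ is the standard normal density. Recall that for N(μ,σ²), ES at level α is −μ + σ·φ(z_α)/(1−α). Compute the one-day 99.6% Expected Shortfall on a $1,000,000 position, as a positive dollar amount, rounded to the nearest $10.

$82,940

Tail multiplier: φ(z)/(1−α) = 0.011849 / 0.004 = 2.962.
ES = 2.8% × 2.962 = 8.294%.
On $1,000,000: 0.08294 × $1,000,000 = $82,940.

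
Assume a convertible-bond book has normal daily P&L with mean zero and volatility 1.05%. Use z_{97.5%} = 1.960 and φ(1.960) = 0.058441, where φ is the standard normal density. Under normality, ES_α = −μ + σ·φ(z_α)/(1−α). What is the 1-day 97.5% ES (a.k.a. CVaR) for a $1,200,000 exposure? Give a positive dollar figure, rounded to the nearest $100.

$29,500

Tail multiplier: φ(z)/(1−α) = 0.058441 / 0.025 = 2.338.
ES = 1.05% × 2.338 = 2.455%.
On $1,200,000: 0.02455 × $1,200,000 = $29,460.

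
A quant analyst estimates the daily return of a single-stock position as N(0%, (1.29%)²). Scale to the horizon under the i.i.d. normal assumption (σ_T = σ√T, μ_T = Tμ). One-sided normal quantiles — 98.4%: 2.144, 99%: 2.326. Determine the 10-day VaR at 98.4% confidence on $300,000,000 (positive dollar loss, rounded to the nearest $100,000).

σ_{10d} = 1.29% × √10 = 4.079%.
VaR = 2.144 × 4.079% = 8.745%.
On $300,000,000: 0.08745 × $300,000,000 = $26,235,000.

$26,200,000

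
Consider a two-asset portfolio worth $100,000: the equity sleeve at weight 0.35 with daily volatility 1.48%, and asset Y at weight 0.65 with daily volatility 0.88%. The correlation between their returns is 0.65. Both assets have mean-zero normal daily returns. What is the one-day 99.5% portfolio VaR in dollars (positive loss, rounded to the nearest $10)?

$2,550

σ_p² = 0.35²·1.48² + 0.65²·0.88² + 2·0.65·0.35·0.65·1.48·0.88 = 0.9807 (%²).
σ_p = √0.9807 = 0.990%.
At 99.5%, z = 2.576.
VaR = 2.576 × 0.990% = 2.550%; on $100,000 that is $2,550.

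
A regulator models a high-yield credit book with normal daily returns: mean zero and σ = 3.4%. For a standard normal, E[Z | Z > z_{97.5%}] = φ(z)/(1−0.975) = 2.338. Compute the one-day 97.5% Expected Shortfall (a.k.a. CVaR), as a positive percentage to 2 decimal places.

7.95%

ES = 3.4% × 2.338 = 7.949%.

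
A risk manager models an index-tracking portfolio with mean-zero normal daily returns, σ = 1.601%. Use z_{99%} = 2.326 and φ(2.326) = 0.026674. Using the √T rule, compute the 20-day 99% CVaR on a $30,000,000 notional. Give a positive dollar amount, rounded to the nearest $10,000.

$5,730,000

σ_{20d} = 1.601% × √20 = 7.160%.
ES multiplier = φ(z)/(1−α) = 0.026674/0.01 = 2.667.
ES = 7.160% × 2.667 = 19.096%; on $30,000,000: $5,728,800.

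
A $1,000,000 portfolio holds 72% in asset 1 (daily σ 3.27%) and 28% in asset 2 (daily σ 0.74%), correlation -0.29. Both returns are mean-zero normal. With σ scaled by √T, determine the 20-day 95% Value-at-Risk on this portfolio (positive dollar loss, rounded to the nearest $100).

$169,400

σ_p = √(0.72²·3.27² + 0.28²·0.74² + 2·-0.29·0.72·0.28·3.27·0.74) = 2.303%.
σ_{20d} = 2.303% × √20 = 10.299%.
z(95%) = 1.645.
VaR = 1.645 × 10.299% = 16.942%; on $1,000,000 that is $169,420.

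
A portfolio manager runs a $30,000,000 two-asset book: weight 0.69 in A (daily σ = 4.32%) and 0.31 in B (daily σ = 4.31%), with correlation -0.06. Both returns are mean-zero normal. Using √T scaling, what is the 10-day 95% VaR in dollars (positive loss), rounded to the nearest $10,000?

σ_p = √(0.69²·4.32² + 0.31²·4.31² + 2·-0.06·0.69·0.31·4.32·4.31) = 3.193%.
σ_{10d} = 3.193% × √10 = 10.097%.
z(95%) = 1.645.
VaR = 1.645 × 10.097% = 16.610%; on $30,000,000 that is $4,983,000.

$4,980,000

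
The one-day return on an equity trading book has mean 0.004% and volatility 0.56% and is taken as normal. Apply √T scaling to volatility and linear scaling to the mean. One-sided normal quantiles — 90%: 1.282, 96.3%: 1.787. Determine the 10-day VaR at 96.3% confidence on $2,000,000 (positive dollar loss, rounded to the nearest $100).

σ_{10d} = 0.56% × √10 = 1.771%; μ_{10d} = 10 × 0.004% = 0.040%.
VaR = −(0.040%) + 1.787 × 1.771% = 3.125%.
On $2,000,000: 0.03125 × $2,000,000 = $62,500.

$62,500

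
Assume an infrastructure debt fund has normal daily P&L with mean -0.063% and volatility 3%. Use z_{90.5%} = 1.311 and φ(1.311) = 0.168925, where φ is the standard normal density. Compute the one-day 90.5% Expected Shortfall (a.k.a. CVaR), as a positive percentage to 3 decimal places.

5.397%

Tail multiplier: φ(z)/(1−α) = 0.168925 / 0.095 = 1.778.
ES = −(-0.063%) + 3% × 1.778 = 5.397%.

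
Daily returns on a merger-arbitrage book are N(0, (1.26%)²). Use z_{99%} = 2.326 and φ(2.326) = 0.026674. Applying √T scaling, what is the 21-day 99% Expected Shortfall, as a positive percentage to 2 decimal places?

σ_{21d} = 1.26% × √21 = 5.774%.
ES multiplier = φ(z)/(1−α) = 0.026674/0.01 = 2.667.
ES = 5.774% × 2.667 = 15.399%.

15.40%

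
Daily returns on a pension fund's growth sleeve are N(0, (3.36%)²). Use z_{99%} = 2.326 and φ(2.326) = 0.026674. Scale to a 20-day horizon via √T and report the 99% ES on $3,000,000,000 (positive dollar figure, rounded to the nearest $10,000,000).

σ_{20d} = 3.36% × √20 = 15.026%.
ES multiplier = φ(z)/(1−α) = 0.026674/0.01 = 2.667.
ES = 15.026% × 2.667 = 40.074%; on $3,000,000,000: $1,202,220,000.

$1,200,000,000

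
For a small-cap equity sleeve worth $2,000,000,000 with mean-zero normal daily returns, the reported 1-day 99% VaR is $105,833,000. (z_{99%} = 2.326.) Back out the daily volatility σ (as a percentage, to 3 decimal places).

2.275%

VaR as a fraction: $105,833,000 / $2,000,000,000 = 5.292%.
σ = VaR / z = 5.292% / 2.326 = 2.275%.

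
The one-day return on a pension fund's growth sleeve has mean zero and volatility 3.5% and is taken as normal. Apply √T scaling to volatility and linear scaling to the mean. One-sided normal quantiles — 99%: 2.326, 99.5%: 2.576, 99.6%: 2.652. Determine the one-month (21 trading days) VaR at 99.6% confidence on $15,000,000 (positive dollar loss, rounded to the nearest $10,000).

$6,380,000

σ_{21d} = 3.5% × √21 = 16.039%.
VaR = 2.652 × 16.039% = 42.535%.
On $15,000,000: 0.42535 × $15,000,000 = $6,380,250.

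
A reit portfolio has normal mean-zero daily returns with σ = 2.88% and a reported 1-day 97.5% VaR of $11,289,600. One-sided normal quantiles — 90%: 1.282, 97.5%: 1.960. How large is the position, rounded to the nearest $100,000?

$200,000,000

VaR as a fraction of value: z·σ = 1.960 × 2.88% = 5.6448%.
Position = $11,289,600 / 0.056448 = $200,000,000.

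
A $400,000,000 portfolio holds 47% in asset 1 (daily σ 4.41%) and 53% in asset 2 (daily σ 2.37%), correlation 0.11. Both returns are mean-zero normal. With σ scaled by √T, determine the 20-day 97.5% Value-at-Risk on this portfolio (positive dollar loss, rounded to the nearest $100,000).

σ_p = √(0.47²·4.41² + 0.53²·2.37² + 2·0.11·0.47·0.53·4.41·2.37) = 2.539%.
σ_{20d} = 2.539% × √20 = 11.355%.
z(97.5%) = 1.960.
VaR = 1.960 × 11.355% = 22.256%; on $400,000,000 that is $89,024,000.

$89,000,000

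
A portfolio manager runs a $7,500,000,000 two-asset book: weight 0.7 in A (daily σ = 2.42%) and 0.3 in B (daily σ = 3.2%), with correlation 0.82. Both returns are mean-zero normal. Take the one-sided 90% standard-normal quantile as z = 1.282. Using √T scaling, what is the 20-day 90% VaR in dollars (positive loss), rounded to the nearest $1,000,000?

$1,093,000,000

σ_p = √(0.7²·2.42² + 0.3²·3.2² + 2·0.82·0.7·0.3·2.42·3.2) = 2.541%.
σ_{20d} = 2.541% × √20 = 11.364%.
VaR = 1.282 × 11.364% = 14.569%; on $7,500,000,000 that is $1,092,675,000.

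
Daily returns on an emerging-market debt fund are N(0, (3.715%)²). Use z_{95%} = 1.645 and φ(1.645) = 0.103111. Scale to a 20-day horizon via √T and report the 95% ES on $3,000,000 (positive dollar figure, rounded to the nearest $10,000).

$1,030,000

σ_{20d} = 3.715% × √20 = 16.614%.
ES multiplier = φ(z)/(1−α) = 0.103111/0.05 = 2.062.
ES = 16.614% × 2.062 = 34.258%; on $3,000,000: $1,027,740.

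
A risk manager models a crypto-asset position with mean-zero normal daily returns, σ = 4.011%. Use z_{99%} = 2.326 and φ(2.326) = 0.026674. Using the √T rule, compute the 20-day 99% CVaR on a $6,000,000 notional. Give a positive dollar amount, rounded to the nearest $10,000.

σ_{20d} = 4.011% × √20 = 17.938%.
ES multiplier = φ(z)/(1−α) = 0.026674/0.01 = 2.667.
ES = 17.938% × 2.667 = 47.841%; on $6,000,000: $2,870,460.

$2,870,000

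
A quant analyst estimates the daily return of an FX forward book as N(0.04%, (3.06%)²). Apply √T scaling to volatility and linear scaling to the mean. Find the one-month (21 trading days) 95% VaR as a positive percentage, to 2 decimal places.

22.23%

At 95%, z = 1.645.
σ_{21d} = 3.06% × √21 = 14.023%; μ_{21d} = 21 × 0.04% = 0.840%.
VaR = −(0.840%) + 1.645 × 14.023% = 22.228%.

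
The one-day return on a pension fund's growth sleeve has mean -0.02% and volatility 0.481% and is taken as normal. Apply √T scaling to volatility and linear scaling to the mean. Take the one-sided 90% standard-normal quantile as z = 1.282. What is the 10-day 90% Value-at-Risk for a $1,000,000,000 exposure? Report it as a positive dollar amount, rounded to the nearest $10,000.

$21,500,000

σ_{10d} = 0.481% × √10 = 1.521%; μ_{10d} = 10 × -0.02% = -0.200%.
VaR = −(-0.200%) + 1.282 × 1.521% = 2.150%.
On $1,000,000,000: 0.02150 × $1,000,000,000 = $21,500,000.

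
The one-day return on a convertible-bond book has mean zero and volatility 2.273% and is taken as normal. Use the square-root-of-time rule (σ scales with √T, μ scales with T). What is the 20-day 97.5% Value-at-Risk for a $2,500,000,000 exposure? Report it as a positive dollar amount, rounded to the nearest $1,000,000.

At 97.5%, z = 1.960.
σ_{20d} = 2.273% × √20 = 10.165%.
VaR = 1.960 × 10.165% = 19.923%.
On $2,500,000,000: 0.19923 × $2,500,000,000 = $498,075,000.

$498,000,000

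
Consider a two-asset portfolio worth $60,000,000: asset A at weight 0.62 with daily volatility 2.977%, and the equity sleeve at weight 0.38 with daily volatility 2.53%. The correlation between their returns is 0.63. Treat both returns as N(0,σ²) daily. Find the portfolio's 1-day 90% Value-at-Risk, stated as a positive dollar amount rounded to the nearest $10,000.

$1,970,000

σ_p² = 0.62²·2.977² + 0.38²·2.53² + 2·0.63·0.62·0.38·2.977·2.53 = 6.5669 (%²).
σ_p = √6.5669 = 2.563%.
At 90%, z = 1.282.
VaR = 1.282 × 2.563% = 3.286%; on $60,000,000 that is $1,971,600.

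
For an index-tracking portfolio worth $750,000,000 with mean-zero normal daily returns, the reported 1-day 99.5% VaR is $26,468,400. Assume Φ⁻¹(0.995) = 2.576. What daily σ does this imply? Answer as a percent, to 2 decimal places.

1.37%

VaR as a fraction: $26,468,400 / $750,000,000 = 3.529%.
σ = VaR / z = 3.529% / 2.576 = 1.370%.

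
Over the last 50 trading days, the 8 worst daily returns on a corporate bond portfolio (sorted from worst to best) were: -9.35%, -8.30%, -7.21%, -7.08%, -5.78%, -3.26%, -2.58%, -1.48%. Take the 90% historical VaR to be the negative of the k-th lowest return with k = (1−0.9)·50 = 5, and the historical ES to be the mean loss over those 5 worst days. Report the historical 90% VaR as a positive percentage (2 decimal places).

k = 5; the 5th lowest return is -5.78%, so VaR = 5.78%.

5.78%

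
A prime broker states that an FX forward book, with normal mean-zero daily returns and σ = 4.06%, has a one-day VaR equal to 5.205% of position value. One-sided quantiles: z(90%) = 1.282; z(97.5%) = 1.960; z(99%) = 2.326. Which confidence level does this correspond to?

90%

Implied z = VaR/σ = 5.205 / 4.06 = 1.282.
This matches z(90%) = 1.282.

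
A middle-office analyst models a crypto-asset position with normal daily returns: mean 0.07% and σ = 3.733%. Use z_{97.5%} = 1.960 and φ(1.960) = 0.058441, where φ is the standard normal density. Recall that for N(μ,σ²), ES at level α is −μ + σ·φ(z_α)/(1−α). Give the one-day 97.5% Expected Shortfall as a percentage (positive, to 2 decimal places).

8.66%

Tail multiplier: φ(z)/(1−α) = 0.058441 / 0.025 = 2.338.
ES = −(0.07%) + 3.733% × 2.338 = 8.658%.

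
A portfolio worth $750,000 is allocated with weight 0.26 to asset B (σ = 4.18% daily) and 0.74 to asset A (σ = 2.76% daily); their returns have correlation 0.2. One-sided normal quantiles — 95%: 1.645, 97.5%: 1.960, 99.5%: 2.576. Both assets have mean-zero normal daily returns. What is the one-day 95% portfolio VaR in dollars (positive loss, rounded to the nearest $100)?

$30,800

σ_p² = 0.26²·4.18² + 0.74²·2.76² + 2·0.2·0.26·0.74·4.18·2.76 = 6.2404 (%²).
σ_p = √6.2404 = 2.498%.
VaR = 1.645 × 2.498% = 4.109%; on $750,000 that is $30,818.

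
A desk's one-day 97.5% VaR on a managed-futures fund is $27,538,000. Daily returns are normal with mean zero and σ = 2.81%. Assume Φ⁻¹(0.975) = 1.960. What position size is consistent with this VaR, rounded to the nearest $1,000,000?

VaR as a fraction of value: z·σ = 1.960 × 2.81% = 5.5076%.
Position = $27,538,000 / 0.055076 = $500,000,000.

$500,000,000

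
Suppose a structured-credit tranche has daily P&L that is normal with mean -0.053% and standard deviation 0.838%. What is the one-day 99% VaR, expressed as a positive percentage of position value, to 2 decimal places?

2.00%

At 99% one-sided, z = 2.326.
VaR = −μ + z·σ = −(-0.053%) + 2.326 × 0.838% = 2.002%.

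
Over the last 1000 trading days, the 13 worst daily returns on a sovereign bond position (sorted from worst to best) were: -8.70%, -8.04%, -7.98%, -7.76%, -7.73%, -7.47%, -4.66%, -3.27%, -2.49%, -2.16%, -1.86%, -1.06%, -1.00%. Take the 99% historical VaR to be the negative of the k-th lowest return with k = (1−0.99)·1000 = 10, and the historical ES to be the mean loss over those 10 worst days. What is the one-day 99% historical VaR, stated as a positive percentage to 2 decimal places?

2.16%

k = 10; the 10th lowest return is -2.16%, so VaR = 2.16%.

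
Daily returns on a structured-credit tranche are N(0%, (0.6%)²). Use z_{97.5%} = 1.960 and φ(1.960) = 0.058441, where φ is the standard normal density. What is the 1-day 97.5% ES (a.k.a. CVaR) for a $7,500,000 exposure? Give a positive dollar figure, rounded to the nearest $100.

$105,200

Tail multiplier: φ(z)/(1−α) = 0.058441 / 0.025 = 2.338.
ES = 0.6% × 2.338 = 1.403%.
On $7,500,000: 0.01403 × $7,500,000 = $105,225.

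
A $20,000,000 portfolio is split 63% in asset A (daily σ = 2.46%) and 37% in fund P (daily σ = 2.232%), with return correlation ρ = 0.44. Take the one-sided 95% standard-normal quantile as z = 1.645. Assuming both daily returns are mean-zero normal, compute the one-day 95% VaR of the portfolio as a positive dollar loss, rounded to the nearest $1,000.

$675,000

σ_p² = 0.63²·2.46² + 0.37²·2.232² + 2·0.44·0.63·0.37·2.46·2.232 = 4.2102 (%²).
σ_p = √4.2102 = 2.052%.
VaR = 1.645 × 2.052% = 3.376%; on $20,000,000 that is $675,200.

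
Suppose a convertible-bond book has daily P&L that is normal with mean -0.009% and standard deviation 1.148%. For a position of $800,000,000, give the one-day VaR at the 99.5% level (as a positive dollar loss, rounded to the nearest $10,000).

$23,730,000

At 99.5% one-sided, z = 2.576.
VaR = −μ + z·σ = −(-0.009%) + 2.576 × 1.148% = 2.966%.
On $800,000,000: 0.02966 × $800,000,000 = $23,728,000.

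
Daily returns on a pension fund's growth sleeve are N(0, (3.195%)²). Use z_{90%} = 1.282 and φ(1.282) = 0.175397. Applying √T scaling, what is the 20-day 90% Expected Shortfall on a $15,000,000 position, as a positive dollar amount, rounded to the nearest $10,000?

σ_{20d} = 3.195% × √20 = 14.288%.
ES multiplier = φ(z)/(1−α) = 0.175397/0.1 = 1.754.
ES = 14.288% × 1.754 = 25.061%; on $15,000,000: $3,759,150.

$3,760,000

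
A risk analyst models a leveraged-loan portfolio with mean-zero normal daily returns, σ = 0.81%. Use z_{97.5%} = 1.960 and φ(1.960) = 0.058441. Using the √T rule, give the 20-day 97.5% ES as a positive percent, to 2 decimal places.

σ_{20d} = 0.81% × √20 = 3.622%.
ES multiplier = φ(z)/(1−α) = 0.058441/0.025 = 2.338.
ES = 3.622% × 2.338 = 8.468%.

8.47%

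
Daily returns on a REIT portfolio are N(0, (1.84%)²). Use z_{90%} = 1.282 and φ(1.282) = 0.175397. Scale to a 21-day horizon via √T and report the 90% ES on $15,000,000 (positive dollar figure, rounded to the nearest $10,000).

σ_{21d} = 1.84% × √21 = 8.432%.
ES multiplier = φ(z)/(1−α) = 0.175397/0.1 = 1.754.
ES = 8.432% × 1.754 = 14.790%; on $15,000,000: $2,218,500.

$2,220,000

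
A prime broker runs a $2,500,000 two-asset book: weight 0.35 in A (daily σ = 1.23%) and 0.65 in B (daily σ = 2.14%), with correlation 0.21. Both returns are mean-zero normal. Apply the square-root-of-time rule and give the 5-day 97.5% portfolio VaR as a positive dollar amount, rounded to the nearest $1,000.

$169,000

σ_p = √(0.35²·1.23² + 0.65²·2.14² + 2·0.21·0.35·0.65·1.23·2.14) = 1.540%.
σ_{5d} = 1.540% × √5 = 3.444%.
z(97.5%) = 1.960.
VaR = 1.960 × 3.444% = 6.750%; on $2,500,000 that is $168,750.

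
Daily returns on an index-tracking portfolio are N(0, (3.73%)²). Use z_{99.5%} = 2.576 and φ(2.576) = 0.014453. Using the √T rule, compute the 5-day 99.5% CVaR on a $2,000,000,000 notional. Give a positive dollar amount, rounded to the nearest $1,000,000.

σ_{5d} = 3.73% × √5 = 8.341%.
ES multiplier = φ(z)/(1−α) = 0.014453/0.005 = 2.891.
ES = 8.341% × 2.891 = 24.114%; on $2,000,000,000: $482,280,000.

$482,000,000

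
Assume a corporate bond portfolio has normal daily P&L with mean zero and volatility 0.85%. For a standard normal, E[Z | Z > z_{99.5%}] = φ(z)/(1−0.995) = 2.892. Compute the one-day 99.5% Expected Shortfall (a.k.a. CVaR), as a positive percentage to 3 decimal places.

2.458%

ES = 0.85% × 2.892 = 2.458%.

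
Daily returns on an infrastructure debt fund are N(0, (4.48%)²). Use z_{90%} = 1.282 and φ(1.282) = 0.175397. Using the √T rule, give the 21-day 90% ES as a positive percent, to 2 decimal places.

36.01%

σ_{21d} = 4.48% × √21 = 20.530%.
ES multiplier = φ(z)/(1−α) = 0.175397/0.1 = 1.754.
ES = 20.530% × 1.754 = 36.010%.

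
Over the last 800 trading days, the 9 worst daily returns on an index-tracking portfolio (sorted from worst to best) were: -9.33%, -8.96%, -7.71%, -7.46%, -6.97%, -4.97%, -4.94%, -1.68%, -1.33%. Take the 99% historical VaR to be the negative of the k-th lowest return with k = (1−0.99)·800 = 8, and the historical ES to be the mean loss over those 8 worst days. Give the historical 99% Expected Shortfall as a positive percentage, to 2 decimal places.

6.50%

The 8 worst returns sum to -52.02%.
ES = −(-52.02%) / 8 = 6.5025% ≈ 6.50%.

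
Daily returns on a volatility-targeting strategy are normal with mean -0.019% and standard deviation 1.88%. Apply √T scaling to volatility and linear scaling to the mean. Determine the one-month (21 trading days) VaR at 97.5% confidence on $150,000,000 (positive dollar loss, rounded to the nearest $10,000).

$25,930,000

At 97.5%, z = 1.960.
σ_{21d} = 1.88% × √21 = 8.615%; μ_{21d} = 21 × -0.019% = -0.399%.
VaR = −(-0.399%) + 1.960 × 8.615% = 17.284%.
On $150,000,000: 0.17284 × $150,000,000 = $25,926,000.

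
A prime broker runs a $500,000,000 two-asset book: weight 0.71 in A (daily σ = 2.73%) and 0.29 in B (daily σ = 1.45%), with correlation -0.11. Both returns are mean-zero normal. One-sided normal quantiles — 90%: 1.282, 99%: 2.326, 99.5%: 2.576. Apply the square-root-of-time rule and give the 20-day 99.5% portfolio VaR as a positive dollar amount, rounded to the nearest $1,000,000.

σ_p = √(0.71²·2.73² + 0.29²·1.45² + 2·-0.11·0.71·0.29·2.73·1.45) = 1.938%.
σ_{20d} = 1.938% × √20 = 8.667%.
VaR = 2.576 × 8.667% = 22.326%; on $500,000,000 that is $111,630,000.

$112,000,000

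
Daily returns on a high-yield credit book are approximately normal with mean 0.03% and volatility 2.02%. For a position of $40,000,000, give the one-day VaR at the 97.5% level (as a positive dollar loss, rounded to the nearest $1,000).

At 97.5% one-sided, z = 1.960.
VaR = −μ + z·σ = −(0.03%) + 1.960 × 2.02% = 3.929%.
On $40,000,000: 0.03929 × $40,000,000 = $1,571,600.

$1,572,000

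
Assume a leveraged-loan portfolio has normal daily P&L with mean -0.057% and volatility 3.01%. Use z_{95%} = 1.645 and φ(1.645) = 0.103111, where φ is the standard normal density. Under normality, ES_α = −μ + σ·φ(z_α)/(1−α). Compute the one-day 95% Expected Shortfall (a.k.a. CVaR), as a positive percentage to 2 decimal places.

6.26%

Tail multiplier: φ(z)/(1−α) = 0.103111 / 0.05 = 2.062.
ES = −(-0.057%) + 3.01% × 2.062 = 6.264%.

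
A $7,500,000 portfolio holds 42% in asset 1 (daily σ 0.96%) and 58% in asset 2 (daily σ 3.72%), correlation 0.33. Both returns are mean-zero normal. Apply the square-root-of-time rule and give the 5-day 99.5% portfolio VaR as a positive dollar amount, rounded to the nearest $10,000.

σ_p = √(0.42²·0.96² + 0.58²·3.72² + 2·0.33·0.42·0.58·0.96·3.72) = 2.322%.
σ_{5d} = 2.322% × √5 = 5.192%.
z(99.5%) = 2.576.
VaR = 2.576 × 5.192% = 13.375%; on $7,500,000 that is $1,003,125.

$1,000,000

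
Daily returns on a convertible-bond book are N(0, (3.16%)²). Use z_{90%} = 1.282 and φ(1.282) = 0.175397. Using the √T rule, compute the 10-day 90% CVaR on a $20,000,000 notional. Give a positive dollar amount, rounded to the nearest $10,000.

σ_{10d} = 3.16% × √10 = 9.993%.
ES multiplier = φ(z)/(1−α) = 0.175397/0.1 = 1.754.
ES = 9.993% × 1.754 = 17.528%; on $20,000,000: $3,505,600.

$3,510,000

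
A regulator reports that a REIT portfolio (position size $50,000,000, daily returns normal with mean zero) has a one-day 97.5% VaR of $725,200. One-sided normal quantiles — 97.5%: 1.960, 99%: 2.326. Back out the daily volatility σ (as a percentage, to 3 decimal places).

0.740%

VaR as a fraction: $725,200 / $50,000,000 = 1.450%.
σ = VaR / z = 1.450% / 1.960 = 0.740%.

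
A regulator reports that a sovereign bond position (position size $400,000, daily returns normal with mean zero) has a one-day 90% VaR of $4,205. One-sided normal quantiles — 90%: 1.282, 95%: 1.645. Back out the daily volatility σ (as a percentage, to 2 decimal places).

VaR as a fraction: $4,205 / $400,000 = 1.051%.
σ = VaR / z = 1.051% / 1.282 = 0.820%.

0.82%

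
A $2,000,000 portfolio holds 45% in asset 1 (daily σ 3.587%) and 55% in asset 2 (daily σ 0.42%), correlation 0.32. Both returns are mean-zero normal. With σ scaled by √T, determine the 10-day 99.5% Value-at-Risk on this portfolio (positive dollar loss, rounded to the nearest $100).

σ_p = √(0.45²·3.587² + 0.55²·0.42² + 2·0.32·0.45·0.55·3.587·0.42) = 1.702%.
σ_{10d} = 1.702% × √10 = 5.382%.
z(99.5%) = 2.576.
VaR = 2.576 × 5.382% = 13.864%; on $2,000,000 that is $277,280.

$277,300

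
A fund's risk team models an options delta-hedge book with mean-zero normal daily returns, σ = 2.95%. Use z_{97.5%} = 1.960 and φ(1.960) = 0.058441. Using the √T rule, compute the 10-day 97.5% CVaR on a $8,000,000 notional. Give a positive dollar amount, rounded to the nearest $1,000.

σ_{10d} = 2.95% × √10 = 9.329%.
ES multiplier = φ(z)/(1−α) = 0.058441/0.025 = 2.338.
ES = 9.329% × 2.338 = 21.811%; on $8,000,000: $1,744,880.

$1,745,000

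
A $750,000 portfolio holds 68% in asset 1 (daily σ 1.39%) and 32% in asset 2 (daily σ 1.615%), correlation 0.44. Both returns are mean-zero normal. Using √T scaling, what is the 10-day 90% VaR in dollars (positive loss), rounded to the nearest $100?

σ_p = √(0.68²·1.39² + 0.32²·1.615² + 2·0.44·0.68·0.32·1.39·1.615) = 1.261%.
σ_{10d} = 1.261% × √10 = 3.988%.
z(90%) = 1.282.
VaR = 1.282 × 3.988% = 5.113%; on $750,000 that is $38,348.

$38,300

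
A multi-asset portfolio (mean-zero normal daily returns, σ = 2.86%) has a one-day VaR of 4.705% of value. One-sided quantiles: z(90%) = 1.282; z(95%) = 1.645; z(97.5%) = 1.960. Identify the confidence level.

Implied z = VaR/σ = 4.705 / 2.86 = 1.645.
This matches z(95%) = 1.645.

95%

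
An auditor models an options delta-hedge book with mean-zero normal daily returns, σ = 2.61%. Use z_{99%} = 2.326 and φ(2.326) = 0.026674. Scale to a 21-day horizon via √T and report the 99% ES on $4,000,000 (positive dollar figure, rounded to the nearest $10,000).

σ_{21d} = 2.61% × √21 = 11.961%.
ES multiplier = φ(z)/(1−α) = 0.026674/0.01 = 2.667.
ES = 11.961% × 2.667 = 31.900%; on $4,000,000: $1,276,000.

$1,280,000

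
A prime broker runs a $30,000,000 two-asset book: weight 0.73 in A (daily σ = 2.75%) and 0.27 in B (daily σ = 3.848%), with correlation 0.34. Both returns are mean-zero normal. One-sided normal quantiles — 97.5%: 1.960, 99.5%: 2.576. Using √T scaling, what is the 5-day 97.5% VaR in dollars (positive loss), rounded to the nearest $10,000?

σ_p = √(0.73²·2.75² + 0.27²·3.848² + 2·0.34·0.73·0.27·2.75·3.848) = 2.555%.
σ_{5d} = 2.555% × √5 = 5.713%.
VaR = 1.960 × 5.713% = 11.197%; on $30,000,000 that is $3,359,100.

$3,360,000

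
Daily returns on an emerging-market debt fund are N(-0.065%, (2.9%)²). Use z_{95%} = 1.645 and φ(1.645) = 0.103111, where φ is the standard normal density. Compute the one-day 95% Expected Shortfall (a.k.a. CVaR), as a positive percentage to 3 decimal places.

6.045%

Tail multiplier: φ(z)/(1−α) = 0.103111 / 0.05 = 2.062.
ES = −(-0.065%) + 2.9% × 2.062 = 6.045%.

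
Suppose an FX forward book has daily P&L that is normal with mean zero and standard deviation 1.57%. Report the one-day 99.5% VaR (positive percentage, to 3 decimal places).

4.044%

At 99.5% one-sided, z = 2.576.
VaR = z·σ = 2.576 × 1.57% = 4.044%.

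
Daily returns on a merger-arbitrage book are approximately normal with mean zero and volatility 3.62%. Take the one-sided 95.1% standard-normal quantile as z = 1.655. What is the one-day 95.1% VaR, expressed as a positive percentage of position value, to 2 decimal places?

5.99%

VaR = z·σ = 1.655 × 3.62% = 5.991%.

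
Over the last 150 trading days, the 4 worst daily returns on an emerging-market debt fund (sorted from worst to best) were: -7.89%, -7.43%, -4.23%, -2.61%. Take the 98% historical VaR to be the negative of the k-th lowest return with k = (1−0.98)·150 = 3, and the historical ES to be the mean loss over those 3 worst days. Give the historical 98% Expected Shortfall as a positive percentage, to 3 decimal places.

The 3 worst returns sum to -19.55%.
ES = −(-19.55%) / 3 = 6.5166…% ≈ 6.517%.

6.517%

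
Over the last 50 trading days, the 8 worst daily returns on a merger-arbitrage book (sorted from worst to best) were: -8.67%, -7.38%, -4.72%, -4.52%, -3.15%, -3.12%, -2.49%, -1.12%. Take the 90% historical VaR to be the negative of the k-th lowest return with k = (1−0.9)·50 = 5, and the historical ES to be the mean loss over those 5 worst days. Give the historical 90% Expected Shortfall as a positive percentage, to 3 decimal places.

The 5 worst returns sum to -28.44%.
ES = −(-28.44%) / 5 = 5.688%.

5.688%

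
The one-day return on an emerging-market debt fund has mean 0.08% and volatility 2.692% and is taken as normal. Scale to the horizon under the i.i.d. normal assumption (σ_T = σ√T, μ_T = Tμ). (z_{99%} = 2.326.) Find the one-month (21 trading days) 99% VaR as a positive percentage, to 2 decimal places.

27.01%

σ_{21d} = 2.692% × √21 = 12.336%; μ_{21d} = 21 × 0.08% = 1.680%.
VaR = −(1.680%) + 2.326 × 12.336% = 27.014%.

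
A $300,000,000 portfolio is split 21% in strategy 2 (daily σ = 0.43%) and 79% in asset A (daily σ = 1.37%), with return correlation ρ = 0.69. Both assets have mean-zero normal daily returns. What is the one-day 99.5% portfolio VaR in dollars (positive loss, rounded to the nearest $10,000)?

$8,860,000

σ_p² = 0.21²·0.43² + 0.79²·1.37² + 2·0.69·0.21·0.79·0.43·1.37 = 1.3144 (%²).
σ_p = √1.3144 = 1.146%.
At 99.5%, z = 2.576.
VaR = 2.576 × 1.146% = 2.952%; on $300,000,000 that is $8,856,000.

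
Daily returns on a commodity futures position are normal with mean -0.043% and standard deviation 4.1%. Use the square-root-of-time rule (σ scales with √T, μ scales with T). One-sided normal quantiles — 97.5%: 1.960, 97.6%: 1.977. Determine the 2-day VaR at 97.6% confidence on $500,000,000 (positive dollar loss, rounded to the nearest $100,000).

$57,700,000

σ_{2d} = 4.1% × √2 = 5.798%; μ_{2d} = 2 × -0.043% = -0.086%.
VaR = −(-0.086%) + 1.977 × 5.798% = 11.549%.
On $500,000,000: 0.11549 × $500,000,000 = $57,745,000.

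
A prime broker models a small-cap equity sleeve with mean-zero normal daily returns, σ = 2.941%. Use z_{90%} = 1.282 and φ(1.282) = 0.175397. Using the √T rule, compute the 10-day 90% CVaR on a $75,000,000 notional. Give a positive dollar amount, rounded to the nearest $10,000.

σ_{10d} = 2.941% × √10 = 9.300%.
ES multiplier = φ(z)/(1−α) = 0.175397/0.1 = 1.754.
ES = 9.300% × 1.754 = 16.312%; on $75,000,000: $12,234,000.

$12,230,000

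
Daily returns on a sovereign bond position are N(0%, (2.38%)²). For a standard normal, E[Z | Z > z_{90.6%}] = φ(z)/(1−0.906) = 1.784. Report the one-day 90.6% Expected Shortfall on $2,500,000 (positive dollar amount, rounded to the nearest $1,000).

$106,000

ES = 2.38% × 1.784 = 4.246%.
On $2,500,000: 0.04246 × $2,500,000 = $106,150.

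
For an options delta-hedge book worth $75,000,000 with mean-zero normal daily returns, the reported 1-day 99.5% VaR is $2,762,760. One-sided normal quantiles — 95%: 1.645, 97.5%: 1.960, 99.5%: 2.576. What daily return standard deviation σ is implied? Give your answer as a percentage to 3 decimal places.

VaR as a fraction: $2,762,760 / $75,000,000 = 3.684%.
σ = VaR / z = 3.684% / 2.576 = 1.430%.

1.430%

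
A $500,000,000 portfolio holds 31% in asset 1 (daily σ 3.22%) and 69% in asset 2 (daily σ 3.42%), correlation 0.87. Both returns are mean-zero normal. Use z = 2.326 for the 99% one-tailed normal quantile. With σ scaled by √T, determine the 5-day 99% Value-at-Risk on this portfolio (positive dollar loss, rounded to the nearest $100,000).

σ_p = √(0.31²·3.22² + 0.69²·3.42² + 2·0.87·0.31·0.69·3.22·3.42) = 3.266%.
σ_{5d} = 3.266% × √5 = 7.303%.
VaR = 2.326 × 7.303% = 16.987%; on $500,000,000 that is $84,935,000.

$84,900,000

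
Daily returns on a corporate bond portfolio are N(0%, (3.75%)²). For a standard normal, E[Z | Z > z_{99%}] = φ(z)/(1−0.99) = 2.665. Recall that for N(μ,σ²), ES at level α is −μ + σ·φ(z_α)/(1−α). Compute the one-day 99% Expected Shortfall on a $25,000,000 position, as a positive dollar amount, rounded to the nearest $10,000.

ES = 3.75% × 2.665 = 9.994%.
On $25,000,000: 0.09994 × $25,000,000 = $2,498,500.

$2,500,000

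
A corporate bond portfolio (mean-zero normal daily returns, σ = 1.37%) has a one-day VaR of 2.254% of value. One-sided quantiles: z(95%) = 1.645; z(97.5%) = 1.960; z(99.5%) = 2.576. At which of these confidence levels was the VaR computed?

95%

Implied z = VaR/σ = 2.254 / 1.37 = 1.645.
This matches z(95%) = 1.645.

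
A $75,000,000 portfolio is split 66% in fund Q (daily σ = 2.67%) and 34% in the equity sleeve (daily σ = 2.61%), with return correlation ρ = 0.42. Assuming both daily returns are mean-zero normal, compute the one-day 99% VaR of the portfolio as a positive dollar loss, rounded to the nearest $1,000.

σ_p² = 0.66²·2.67² + 0.34²·2.61² + 2·0.42·0.66·0.34·2.67·2.61 = 5.2064 (%²).
σ_p = √5.2064 = 2.282%.
At 99%, z = 2.326.
VaR = 2.326 × 2.282% = 5.308%; on $75,000,000 that is $3,981,000.

$3,981,000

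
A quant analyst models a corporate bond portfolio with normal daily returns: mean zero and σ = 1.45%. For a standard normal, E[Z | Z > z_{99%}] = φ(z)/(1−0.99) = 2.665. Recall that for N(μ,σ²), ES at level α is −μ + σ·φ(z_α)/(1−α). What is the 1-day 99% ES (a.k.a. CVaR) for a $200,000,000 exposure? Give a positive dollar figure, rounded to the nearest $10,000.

ES = 1.45% × 2.665 = 3.864%.
On $200,000,000: 0.03864 × $200,000,000 = $7,728,000.

$7,730,000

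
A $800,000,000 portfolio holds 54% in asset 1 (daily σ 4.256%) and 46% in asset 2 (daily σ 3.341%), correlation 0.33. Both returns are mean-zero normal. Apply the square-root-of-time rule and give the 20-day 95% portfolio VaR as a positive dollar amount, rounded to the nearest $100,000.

σ_p = √(0.54²·4.256² + 0.46²·3.341² + 2·0.33·0.54·0.46·4.256·3.341) = 3.158%.
σ_{20d} = 3.158% × √20 = 14.123%.
z(95%) = 1.645.
VaR = 1.645 × 14.123% = 23.232%; on $800,000,000 that is $185,856,000.

$185,900,000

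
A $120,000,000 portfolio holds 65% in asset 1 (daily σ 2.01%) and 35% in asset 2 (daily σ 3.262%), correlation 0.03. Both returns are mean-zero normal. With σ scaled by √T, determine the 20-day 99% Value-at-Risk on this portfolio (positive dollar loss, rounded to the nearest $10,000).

σ_p = √(0.65²·2.01² + 0.35²·3.262² + 2·0.03·0.65·0.35·2.01·3.262) = 1.761%.
σ_{20d} = 1.761% × √20 = 7.875%.
z(99%) = 2.326.
VaR = 2.326 × 7.875% = 18.317%; on $120,000,000 that is $21,980,400.

$21,980,000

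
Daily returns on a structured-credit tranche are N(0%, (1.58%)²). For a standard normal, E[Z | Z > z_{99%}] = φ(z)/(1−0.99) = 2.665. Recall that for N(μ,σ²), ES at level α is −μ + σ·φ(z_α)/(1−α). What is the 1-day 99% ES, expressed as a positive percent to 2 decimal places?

ES = 1.58% × 2.665 = 4.211%.

4.21%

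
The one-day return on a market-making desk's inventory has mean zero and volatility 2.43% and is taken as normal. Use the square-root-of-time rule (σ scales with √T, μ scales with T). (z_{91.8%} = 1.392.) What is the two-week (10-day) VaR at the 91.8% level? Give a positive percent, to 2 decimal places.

σ_{10d} = 2.43% × √10 = 7.684%.
VaR = 1.392 × 7.684% = 10.696%.

10.70%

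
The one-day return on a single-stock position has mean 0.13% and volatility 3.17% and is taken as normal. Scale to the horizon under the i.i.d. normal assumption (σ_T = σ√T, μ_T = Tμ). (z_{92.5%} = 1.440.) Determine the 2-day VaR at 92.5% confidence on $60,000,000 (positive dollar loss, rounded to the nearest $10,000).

σ_{2d} = 3.17% × √2 = 4.483%; μ_{2d} = 2 × 0.13% = 0.260%.
VaR = −(0.260%) + 1.440 × 4.483% = 6.196%.
On $60,000,000: 0.06196 × $60,000,000 = $3,717,600.

$3,720,000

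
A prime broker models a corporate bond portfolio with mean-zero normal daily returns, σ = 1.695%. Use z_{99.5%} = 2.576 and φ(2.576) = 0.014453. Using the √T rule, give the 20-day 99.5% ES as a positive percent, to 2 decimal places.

21.91%

σ_{20d} = 1.695% × √20 = 7.580%.
ES multiplier = φ(z)/(1−α) = 0.014453/0.005 = 2.891.
ES = 7.580% × 2.891 = 21.914%.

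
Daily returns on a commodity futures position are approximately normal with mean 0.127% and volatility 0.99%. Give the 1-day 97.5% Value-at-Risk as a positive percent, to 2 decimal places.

At 97.5% one-sided, z = 1.960.
VaR = −μ + z·σ = −(0.127%) + 1.960 × 0.99% = 1.813%.

1.81%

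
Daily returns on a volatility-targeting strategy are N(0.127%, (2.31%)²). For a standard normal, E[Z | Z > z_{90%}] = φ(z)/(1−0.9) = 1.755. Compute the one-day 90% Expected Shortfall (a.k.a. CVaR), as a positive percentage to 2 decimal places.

3.93%

ES = −(0.127%) + 2.31% × 1.755 = 3.927%.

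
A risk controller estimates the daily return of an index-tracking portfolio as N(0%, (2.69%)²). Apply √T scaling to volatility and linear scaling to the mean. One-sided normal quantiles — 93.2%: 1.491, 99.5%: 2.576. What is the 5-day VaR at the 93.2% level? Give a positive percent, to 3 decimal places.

σ_{5d} = 2.69% × √5 = 6.015%.
VaR = 1.491 × 6.015% = 8.968%.

8.968%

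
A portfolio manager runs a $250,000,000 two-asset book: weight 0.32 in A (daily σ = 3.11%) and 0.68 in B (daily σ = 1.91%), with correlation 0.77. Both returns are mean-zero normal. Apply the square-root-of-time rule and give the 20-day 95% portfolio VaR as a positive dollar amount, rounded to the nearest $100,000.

$39,700,000

σ_p = √(0.32²·3.11² + 0.68²·1.91² + 2·0.77·0.32·0.68·3.11·1.91) = 2.161%.
σ_{20d} = 2.161% × √20 = 9.664%.
z(95%) = 1.645.
VaR = 1.645 × 9.664% = 15.897%; on $250,000,000 that is $39,742,500.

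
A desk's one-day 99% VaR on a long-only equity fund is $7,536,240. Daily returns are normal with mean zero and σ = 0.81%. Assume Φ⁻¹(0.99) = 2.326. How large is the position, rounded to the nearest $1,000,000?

$400,000,000

VaR as a fraction of value: z·σ = 2.326 × 0.81% = 1.88406%.
Position = $7,536,240 / 0.0188406 = $400,000,000.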